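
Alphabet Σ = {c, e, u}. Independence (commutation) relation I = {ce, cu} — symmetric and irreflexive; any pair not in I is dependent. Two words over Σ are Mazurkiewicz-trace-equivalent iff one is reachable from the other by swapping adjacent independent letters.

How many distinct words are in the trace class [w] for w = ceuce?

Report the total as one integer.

10

#0=c has no predecessor
#1=e has no predecessor
#2=u depends on [1:e]
#3=c depends on [0:c]
#4=e depends on [2:u]
sources: [0:c, 1:e]
N(rest) = Σ N(rest − s) over sources s of rest; N(one piece) = 1:
  size 1 → [3]=1  [4]=1
  size 2 → [0,3]=1  [2,4]=1  [3,4]=2
  size 3 → [0,3,4]=3  [1,2,4]=1  [2,3,4]=3
  first=0(c) contributes 4
  first=1(e) contributes 6
|[w]| = 10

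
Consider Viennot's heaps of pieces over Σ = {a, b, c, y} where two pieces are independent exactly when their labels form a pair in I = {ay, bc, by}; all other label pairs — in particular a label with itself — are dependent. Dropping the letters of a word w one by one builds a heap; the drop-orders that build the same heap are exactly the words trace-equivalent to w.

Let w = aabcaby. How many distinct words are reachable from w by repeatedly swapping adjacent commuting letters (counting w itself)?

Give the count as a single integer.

piece 0:a — minimal
piece 1:a rests on {0:a}
piece 2:b rests on {1:a}
piece 3:c rests on {1:a}
piece 4:a rests on {2:b, 3:c}
piece 5:b rests on {4:a}
piece 6:y rests on {3:c}
minimal pieces: {0:a}
ways to finish when only these pieces remain (= sum over removing one remaining piece with nothing left below it):
  1 left: {5}→1  {6}→1
  2 left: {4,5}→1  {5,6}→2
  3 left: {2,4,5}→1  {4,5,6}→3
  4 left: {2,4,5,6}→4  {3,4,5,6}→3
  5 left: {2,3,4,5,6}→7
  placing 0:a first → 7 extensions

7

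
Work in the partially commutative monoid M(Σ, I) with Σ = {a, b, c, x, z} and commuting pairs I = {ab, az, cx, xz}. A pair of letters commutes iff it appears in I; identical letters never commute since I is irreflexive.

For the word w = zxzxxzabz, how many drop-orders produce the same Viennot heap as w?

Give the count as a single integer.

0(z) covers ∅
1(x) covers ∅
2(z) covers 0:z
3(x) covers 1:x
4(x) covers 3:x
5(z) covers 2:z
6(a) covers 4:x
7(b) covers 4:x, 5:z
8(z) covers 7:b
floor of heap: 0:z, 1:x
completions by unplaced set U, small U first (add the entries for U minus each lowest piece of U):
  |U|=1: {6}:1  {8}:1
  |U|=2: {6,8}:2  {7,8}:1
  |U|=3: {5,7,8}:1  {6,7,8}:3
  |U|=4: {2,5,7,8}:1  {4,6,7,8}:3  {5,6,7,8}:4
  |U|=5: {0,2,5,7,8}:1  {2,5,6,7,8}:5  {3,4,6,7,8}:3  {4,5,6,7,8}:7
  |U|=6: {0,2,5,6,7,8}:6  {1,3,4,6,7,8}:3  {2,4,5,6,7,8}:12  {3,4,5,6,7,8}:10
  |U|=7: {0,2,4,5,6,7,8}:18  {1,3,4,5,6,7,8}:13  {2,3,4,5,6,7,8}:22
  start at 0(z): 35
  start at 1(x): 40
sum over floor = 75

75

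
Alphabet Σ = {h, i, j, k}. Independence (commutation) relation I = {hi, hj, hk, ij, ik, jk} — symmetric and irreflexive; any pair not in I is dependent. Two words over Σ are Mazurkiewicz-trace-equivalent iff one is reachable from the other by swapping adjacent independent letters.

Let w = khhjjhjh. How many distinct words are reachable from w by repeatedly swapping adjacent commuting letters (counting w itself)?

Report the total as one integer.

drop 0:k onto floor
drop 1:h onto floor
drop 2:h onto {1:h}
drop 3:j onto floor
drop 4:j onto {3:j}
drop 5:h onto {2:h}
drop 6:j onto {4:j}
drop 7:h onto {5:h}
ground layer = {0:k, 1:h, 3:j}
drop-orders for the pieces not yet dropped (sum over which currently-grounded one goes next):
  1 to go: {0} 1  {6} 1  {7} 1
  2 to go: {0,6} 2  {0,7} 2  {4,6} 1  {5,7} 1  {6,7} 2
  3 to go: {0,4,6} 3  {0,5,7} 3  {0,6,7} 6  {2,5,7} 1  {3,4,6} 1  {4,6,7} 3  {5,6,7} 3
  4 to go: {0,2,5,7} 4  {0,3,4,6} 4  {0,4,6,7} 12  {0,5,6,7} 12  {1,2,5,7} 1  {2,5,6,7} 4  {3,4,6,7} 4  {4,5,6,7} 6
  5 to go: {0,1,2,5,7} 5  {0,2,5,6,7} 20  {0,3,4,6,7} 20  {0,4,5,6,7} 30  {1,2,5,6,7} 5  {2,4,5,6,7} 10  {3,4,5,6,7} 10
  6 to go: {0,1,2,5,6,7} 30  {0,2,4,5,6,7} 60  {0,3,4,5,6,7} 60  {1,2,4,5,6,7} 15  {2,3,4,5,6,7} 20
  if 0:k drops first: 35 orders
  if 1:h drops first: 140 orders
  if 3:j drops first: 105 orders
heap linearizations: 280

280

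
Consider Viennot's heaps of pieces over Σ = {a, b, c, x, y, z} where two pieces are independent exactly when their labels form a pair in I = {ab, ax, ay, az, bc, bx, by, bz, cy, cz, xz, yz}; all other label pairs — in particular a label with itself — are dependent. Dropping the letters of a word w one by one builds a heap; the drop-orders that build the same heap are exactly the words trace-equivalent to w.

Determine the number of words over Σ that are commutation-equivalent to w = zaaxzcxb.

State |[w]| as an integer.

#0=z has no predecessor
#1=a has no predecessor
#2=a depends on [1:a]
#3=x has no predecessor
#4=z depends on [0:z]
#5=c depends on [2:a, 3:x]
#6=x depends on [5:c]
#7=b has no predecessor
sources: [0:z, 1:a, 3:x, 7:b]
N(rest) = Σ N(rest − s) over sources s of rest; N(one piece) = 1:
  size 1 → [4]=1  [6]=1  [7]=1
  size 2 → [0,4]=1  [4,6]=2  [4,7]=2  [5,6]=1  [6,7]=2
  size 3 → [0,4,6]=3  [0,4,7]=3  [2,5,6]=1  [3,5,6]=1  [4,5,6]=3  [4,6,7]=6  [5,6,7]=3
  size 4 → [0,4,5,6]=6  [0,4,6,7]=12  [1,2,5,6]=1  [2,3,5,6]=2  [2,4,5,6]=4  [2,5,6,7]=4  [3,4,5,6]=4  [3,5,6,7]=4  [4,5,6,7]=12
  size 5 → [0,2,4,5,6]=10  [0,3,4,5,6]=10  [0,4,5,6,7]=30  [1,2,3,5,6]=3  [1,2,4,5,6]=5  [1,2,5,6,7]=5  [2,3,4,5,6]=10  [2,3,5,6,7]=10  [2,4,5,6,7]=20  [3,4,5,6,7]=20
  size 6 → [0,1,2,4,5,6]=15  [0,2,3,4,5,6]=30  [0,2,4,5,6,7]=60  [0,3,4,5,6,7]=60  [1,2,3,4,5,6]=18  [1,2,3,5,6,7]=18  [1,2,4,5,6,7]=30  [2,3,4,5,6,7]=60
  first=0(z) contributes 126
  first=1(a) contributes 210
  first=3(x) contributes 105
  first=7(b) contributes 63
|[w]| = 504

504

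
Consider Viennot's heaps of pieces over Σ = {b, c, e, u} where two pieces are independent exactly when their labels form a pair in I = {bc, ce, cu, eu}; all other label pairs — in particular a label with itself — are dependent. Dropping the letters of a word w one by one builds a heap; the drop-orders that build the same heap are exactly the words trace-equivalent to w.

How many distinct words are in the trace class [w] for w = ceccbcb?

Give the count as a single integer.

piece 0:c — minimal
piece 1:e — minimal
piece 2:c rests on {0:c}
piece 3:c rests on {2:c}
piece 4:b rests on {1:e}
piece 5:c rests on {3:c}
piece 6:b rests on {4:b}
minimal pieces: {0:c, 1:e}
ways to finish when only these pieces remain (= sum over removing one remaining piece with nothing left below it):
  1 left: {5}→1  {6}→1
  2 left: {3,5}→1  {4,6}→1  {5,6}→2
  3 left: {1,4,6}→1  {2,3,5}→1  {3,5,6}→3  {4,5,6}→3
  4 left: {0,2,3,5}→1  {1,4,5,6}→4  {2,3,5,6}→4  {3,4,5,6}→6
  5 left: {0,2,3,5,6}→5  {1,3,4,5,6}→10  {2,3,4,5,6}→10
  placing 0:c first → 20 extensions
  placing 1:e first → 15 extensions
total linear extensions = 35

35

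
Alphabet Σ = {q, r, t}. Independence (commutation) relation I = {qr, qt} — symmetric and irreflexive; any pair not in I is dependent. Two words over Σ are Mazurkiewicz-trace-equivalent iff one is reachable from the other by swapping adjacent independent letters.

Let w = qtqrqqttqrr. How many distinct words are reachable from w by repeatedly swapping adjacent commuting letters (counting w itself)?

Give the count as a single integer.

462

piece 0:q — minimal
piece 1:t — minimal
piece 2:q rests on {0:q}
piece 3:r rests on {1:t}
piece 4:q rests on {2:q}
piece 5:q rests on {4:q}
piece 6:t rests on {3:r}
piece 7:t rests on {6:t}
piece 8:q rests on {5:q}
piece 9:r rests on {7:t}
piece 10:r rests on {9:r}
minimal pieces: {0:q, 1:t}
ways to finish when only these pieces remain (= sum over removing one remaining piece with nothing left below it):
  1 left: {8}→1  {10}→1
  2 left: {5,8}→1  {8,10}→2  {9,10}→1
  3 left: {4,5,8}→1  {5,8,10}→3  {7,9,10}→1  {8,9,10}→3
  4 left: {2,4,5,8}→1  {4,5,8,10}→4  {5,8,9,10}→6  {6,7,9,10}→1  {7,8,9,10}→4
  5 left: {0,2,4,5,8}→1  {2,4,5,8,10}→5  {3,6,7,9,10}→1  {4,5,8,9,10}→10  {5,7,8,9,10}→10  {6,7,8,9,10}→5
  6 left: {0,2,4,5,8,10}→6  {1,3,6,7,9,10}→1  {2,4,5,8,9,10}→15  {3,6,7,8,9,10}→6  {4,5,7,8,9,10}→20  {5,6,7,8,9,10}→15
  7 left: {0,2,4,5,8,9,10}→21  {1,3,6,7,8,9,10}→7  {2,4,5,7,8,9,10}→35  {3,5,6,7,8,9,10}→21  {4,5,6,7,8,9,10}→35
  8 left: {0,2,4,5,7,8,9,10}→56  {1,3,5,6,7,8,9,10}→28  {2,4,5,6,7,8,9,10}→70  {3,4,5,6,7,8,9,10}→56
  9 left: {0,2,4,5,6,7,8,9,10}→126  {1,3,4,5,6,7,8,9,10}→84  {2,3,4,5,6,7,8,9,10}→126
  placing 0:q first → 210 extensions
  placing 1:t first → 252 extensions
total linear extensions = 462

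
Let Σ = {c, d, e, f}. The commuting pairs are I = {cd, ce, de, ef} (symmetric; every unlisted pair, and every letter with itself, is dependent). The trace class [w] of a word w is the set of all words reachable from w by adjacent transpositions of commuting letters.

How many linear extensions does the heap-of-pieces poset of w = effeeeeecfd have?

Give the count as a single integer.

0(e) covers ∅
1(f) covers ∅
2(f) covers 1:f
3(e) covers 0:e
4(e) covers 3:e
5(e) covers 4:e
6(e) covers 5:e
7(e) covers 6:e
8(c) covers 2:f
9(f) covers 8:c
10(d) covers 9:f
floor of heap: 0:e, 1:f
completions by unplaced set U, small U first (add the entries for U minus each lowest piece of U):
  |U|=1: {7}:1  {10}:1
  |U|=2: {6,7}:1  {7,10}:2  {9,10}:1
  |U|=3: {5,6,7}:1  {6,7,10}:3  {7,9,10}:3  {8,9,10}:1
  |U|=4: {2,8,9,10}:1  {4,5,6,7}:1  {5,6,7,10}:4  {6,7,9,10}:6  {7,8,9,10}:4
  |U|=5: {1,2,8,9,10}:1  {2,7,8,9,10}:5  {3,4,5,6,7}:1  {4,5,6,7,10}:5  {5,6,7,9,10}:10  {6,7,8,9,10}:10
  |U|=6: {0,3,4,5,6,7}:1  {1,2,7,8,9,10}:6  {2,6,7,8,9,10}:15  {3,4,5,6,7,10}:6  {4,5,6,7,9,10}:15  {5,6,7,8,9,10}:20
  |U|=7: {0,3,4,5,6,7,10}:7  {1,2,6,7,8,9,10}:21  {2,5,6,7,8,9,10}:35  {3,4,5,6,7,9,10}:21  {4,5,6,7,8,9,10}:35
  |U|=8: {0,3,4,5,6,7,9,10}:28  {1,2,5,6,7,8,9,10}:56  {2,4,5,6,7,8,9,10}:70  {3,4,5,6,7,8,9,10}:56
  |U|=9: {0,3,4,5,6,7,8,9,10}:84  {1,2,4,5,6,7,8,9,10}:126  {2,3,4,5,6,7,8,9,10}:126
  start at 0(e): 252
  start at 1(f): 210
sum over floor = 462

462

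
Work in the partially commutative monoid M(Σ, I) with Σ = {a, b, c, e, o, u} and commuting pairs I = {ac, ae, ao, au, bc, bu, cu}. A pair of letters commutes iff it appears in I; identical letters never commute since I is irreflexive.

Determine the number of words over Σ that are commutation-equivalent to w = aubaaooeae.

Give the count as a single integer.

piece 0:a — minimal
piece 1:u — minimal
piece 2:b rests on {0:a}
piece 3:a rests on {2:b}
piece 4:a rests on {3:a}
piece 5:o rests on {1:u, 2:b}
piece 6:o rests on {5:o}
piece 7:e rests on {6:o}
piece 8:a rests on {4:a}
piece 9:e rests on {7:e}
minimal pieces: {0:a, 1:u}
ways to finish when only these pieces remain (= sum over removing one remaining piece with nothing left below it):
  1 left: {8}→1  {9}→1
  2 left: {4,8}→1  {7,9}→1  {8,9}→2
  3 left: {3,4,8}→1  {4,8,9}→3  {6,7,9}→1  {7,8,9}→3
  4 left: {3,4,8,9}→4  {4,7,8,9}→6  {5,6,7,9}→1  {6,7,8,9}→4
  5 left: {1,5,6,7,9}→1  {3,4,7,8,9}→10  {4,6,7,8,9}→10  {5,6,7,8,9}→5
  6 left: {1,5,6,7,8,9}→6  {3,4,6,7,8,9}→20  {4,5,6,7,8,9}→15
  7 left: {1,4,5,6,7,8,9}→21  {3,4,5,6,7,8,9}→35
  8 left: {1,3,4,5,6,7,8,9}→56  {2,3,4,5,6,7,8,9}→35
  placing 0:a first → 91 extensions
  placing 1:u first → 35 extensions
total linear extensions = 126

126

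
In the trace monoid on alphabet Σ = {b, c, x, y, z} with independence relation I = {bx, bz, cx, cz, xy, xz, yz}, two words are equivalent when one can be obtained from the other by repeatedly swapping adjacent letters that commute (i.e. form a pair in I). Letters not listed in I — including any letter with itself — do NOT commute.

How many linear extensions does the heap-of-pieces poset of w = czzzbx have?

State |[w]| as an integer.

60

0(c) covers ∅
1(z) covers ∅
2(z) covers 1:z
3(z) covers 2:z
4(b) covers 0:c
5(x) covers ∅
floor of heap: 0:c, 1:z, 5:x
completions by unplaced set U, small U first (add the entries for U minus each lowest piece of U):
  |U|=1: {3}:1  {4}:1  {5}:1
  |U|=2: {0,4}:1  {2,3}:1  {3,4}:2  {3,5}:2  {4,5}:2
  |U|=3: {0,3,4}:3  {0,4,5}:3  {1,2,3}:1  {2,3,4}:3  {2,3,5}:3  {3,4,5}:6
  |U|=4: {0,2,3,4}:6  {0,3,4,5}:12  {1,2,3,4}:4  {1,2,3,5}:4  {2,3,4,5}:12
  start at 0(c): 20
  start at 1(z): 30
  start at 5(x): 10
sum over floor = 60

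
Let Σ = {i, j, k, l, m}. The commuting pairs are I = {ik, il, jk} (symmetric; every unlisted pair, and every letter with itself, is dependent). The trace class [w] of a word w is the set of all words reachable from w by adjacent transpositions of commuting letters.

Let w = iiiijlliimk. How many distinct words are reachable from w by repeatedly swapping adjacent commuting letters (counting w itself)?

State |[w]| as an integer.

#0=i has no predecessor
#1=i depends on [0:i]
#2=i depends on [1:i]
#3=i depends on [2:i]
#4=j depends on [3:i]
#5=l depends on [4:j]
#6=l depends on [5:l]
#7=i depends on [4:j]
#8=i depends on [7:i]
#9=m depends on [6:l, 8:i]
#10=k depends on [9:m]
sources: [0:i]
N(rest) = Σ N(rest − s) over sources s of rest; N(one piece) = 1:
  size 1 → [10]=1
  size 2 → [9,10]=1
  size 3 → [6,9,10]=1  [8,9,10]=1
  size 4 → [5,6,9,10]=1  [6,8,9,10]=2  [7,8,9,10]=1
  size 5 → [5,6,8,9,10]=3  [6,7,8,9,10]=3
  size 6 → [5,6,7,8,9,10]=6
  size 7 → [4,5,6,7,8,9,10]=6
  size 8 → [3,4,5,6,7,8,9,10]=6
  size 9 → [2,3,4,5,6,7,8,9,10]=6
  first=0(i) contributes 6

6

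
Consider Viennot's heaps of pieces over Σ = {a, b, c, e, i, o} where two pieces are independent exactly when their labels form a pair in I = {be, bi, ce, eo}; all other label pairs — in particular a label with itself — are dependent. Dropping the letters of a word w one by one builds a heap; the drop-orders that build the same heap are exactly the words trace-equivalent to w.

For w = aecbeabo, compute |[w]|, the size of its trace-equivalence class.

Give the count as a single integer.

0(a) covers ∅
1(e) covers 0:a
2(c) covers 0:a
3(b) covers 2:c
4(e) covers 1:e
5(a) covers 3:b, 4:e
6(b) covers 5:a
7(o) covers 6:b
floor of heap: 0:a
completions by unplaced set U, small U first (add the entries for U minus each lowest piece of U):
  |U|=1: {7}:1
  |U|=2: {6,7}:1
  |U|=3: {5,6,7}:1
  |U|=4: {3,5,6,7}:1  {4,5,6,7}:1
  |U|=5: {1,4,5,6,7}:1  {2,3,5,6,7}:1  {3,4,5,6,7}:2
  |U|=6: {1,3,4,5,6,7}:3  {2,3,4,5,6,7}:3
  start at 0(a): 6

6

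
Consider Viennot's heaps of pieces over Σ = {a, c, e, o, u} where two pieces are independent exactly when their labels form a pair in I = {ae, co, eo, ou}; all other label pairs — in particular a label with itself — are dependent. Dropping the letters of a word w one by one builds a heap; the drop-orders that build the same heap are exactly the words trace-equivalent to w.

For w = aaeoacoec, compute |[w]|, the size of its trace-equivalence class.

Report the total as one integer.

21

#0=a has no predecessor
#1=a depends on [0:a]
#2=e has no predecessor
#3=o depends on [1:a]
#4=a depends on [3:o]
#5=c depends on [2:e, 4:a]
#6=o depends on [4:a]
#7=e depends on [5:c]
#8=c depends on [7:e]
sources: [0:a, 2:e]
N(rest) = Σ N(rest − s) over sources s of rest; N(one piece) = 1:
  size 1 → [6]=1  [8]=1
  size 2 → [6,8]=2  [7,8]=1
  size 3 → [5,7,8]=1  [6,7,8]=3
  size 4 → [2,5,7,8]=1  [5,6,7,8]=4
  size 5 → [2,5,6,7,8]=5  [4,5,6,7,8]=4
  size 6 → [2,4,5,6,7,8]=9  [3,4,5,6,7,8]=4
  size 7 → [1,3,4,5,6,7,8]=4  [2,3,4,5,6,7,8]=13
  first=0(a) contributes 17
  first=2(e) contributes 4
|[w]| = 21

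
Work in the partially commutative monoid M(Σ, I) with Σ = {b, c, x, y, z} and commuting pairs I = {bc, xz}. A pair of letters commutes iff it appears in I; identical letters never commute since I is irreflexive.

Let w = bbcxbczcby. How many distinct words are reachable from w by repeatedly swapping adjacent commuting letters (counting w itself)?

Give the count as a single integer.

#0=b has no predecessor
#1=b depends on [0:b]
#2=c has no predecessor
#3=x depends on [1:b, 2:c]
#4=b depends on [3:x]
#5=c depends on [3:x]
#6=z depends on [4:b, 5:c]
#7=c depends on [6:z]
#8=b depends on [6:z]
#9=y depends on [7:c, 8:b]
sources: [0:b, 2:c]
N(rest) = Σ N(rest − s) over sources s of rest; N(one piece) = 1:
  size 1 → [9]=1
  size 2 → [7,9]=1  [8,9]=1
  size 3 → [7,8,9]=2
  size 4 → [6,7,8,9]=2
  size 5 → [4,6,7,8,9]=2  [5,6,7,8,9]=2
  size 6 → [4,5,6,7,8,9]=4
  size 7 → [3,4,5,6,7,8,9]=4
  size 8 → [1,3,4,5,6,7,8,9]=4  [2,3,4,5,6,7,8,9]=4
  first=0(b) contributes 8
  first=2(c) contributes 4
|[w]| = 12

12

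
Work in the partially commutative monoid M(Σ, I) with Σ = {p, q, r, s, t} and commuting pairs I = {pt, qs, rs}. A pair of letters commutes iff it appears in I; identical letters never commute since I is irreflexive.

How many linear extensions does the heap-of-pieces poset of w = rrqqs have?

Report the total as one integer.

#0=r has no predecessor
#1=r depends on [0:r]
#2=q depends on [1:r]
#3=q depends on [2:q]
#4=s has no predecessor
sources: [0:r, 4:s]
N(rest) = Σ N(rest − s) over sources s of rest; N(one piece) = 1:
  size 1 → [3]=1  [4]=1
  size 2 → [2,3]=1  [3,4]=2
  size 3 → [1,2,3]=1  [2,3,4]=3
  first=0(r) contributes 4
  first=4(s) contributes 1
|[w]| = 5

5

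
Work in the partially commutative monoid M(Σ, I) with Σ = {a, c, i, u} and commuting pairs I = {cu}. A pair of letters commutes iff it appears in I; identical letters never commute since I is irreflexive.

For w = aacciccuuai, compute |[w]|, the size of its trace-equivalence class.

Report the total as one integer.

6

piece 0:a — minimal
piece 1:a rests on {0:a}
piece 2:c rests on {1:a}
piece 3:c rests on {2:c}
piece 4:i rests on {3:c}
piece 5:c rests on {4:i}
piece 6:c rests on {5:c}
piece 7:u rests on {4:i}
piece 8:u rests on {7:u}
piece 9:a rests on {6:c, 8:u}
piece 10:i rests on {9:a}
minimal pieces: {0:a}
ways to finish when only these pieces remain (= sum over removing one remaining piece with nothing left below it):
  1 left: {10}→1
  2 left: {9,10}→1
  3 left: {6,9,10}→1  {8,9,10}→1
  4 left: {5,6,9,10}→1  {6,8,9,10}→2  {7,8,9,10}→1
  5 left: {5,6,8,9,10}→3  {6,7,8,9,10}→3
  6 left: {5,6,7,8,9,10}→6
  7 left: {4,5,6,7,8,9,10}→6
  8 left: {3,4,5,6,7,8,9,10}→6
  9 left: {2,3,4,5,6,7,8,9,10}→6
  placing 0:a first → 6 extensions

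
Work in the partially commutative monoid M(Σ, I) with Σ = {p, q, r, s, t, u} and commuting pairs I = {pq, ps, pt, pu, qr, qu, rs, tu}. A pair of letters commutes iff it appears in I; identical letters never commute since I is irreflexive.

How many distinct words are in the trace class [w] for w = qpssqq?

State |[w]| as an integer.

6

#0=q has no predecessor
#1=p has no predecessor
#2=s depends on [0:q]
#3=s depends on [2:s]
#4=q depends on [3:s]
#5=q depends on [4:q]
sources: [0:q, 1:p]
N(rest) = Σ N(rest − s) over sources s of rest; N(one piece) = 1:
  size 1 → [1]=1  [5]=1
  size 2 → [1,5]=2  [4,5]=1
  size 3 → [1,4,5]=3  [3,4,5]=1
  size 4 → [1,3,4,5]=4  [2,3,4,5]=1
  first=0(q) contributes 5
  first=1(p) contributes 1
|[w]| = 6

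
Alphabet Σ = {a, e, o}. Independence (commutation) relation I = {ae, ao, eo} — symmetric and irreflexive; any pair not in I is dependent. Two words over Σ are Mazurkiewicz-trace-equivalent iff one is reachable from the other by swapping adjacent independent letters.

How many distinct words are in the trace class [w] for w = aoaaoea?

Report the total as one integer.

105

0(a) covers ∅
1(o) covers ∅
2(a) covers 0:a
3(a) covers 2:a
4(o) covers 1:o
5(e) covers ∅
6(a) covers 3:a
floor of heap: 0:a, 1:o, 5:e
completions by unplaced set U, small U first (add the entries for U minus each lowest piece of U):
  |U|=1: {4}:1  {5}:1  {6}:1
  |U|=2: {1,4}:1  {3,6}:1  {4,5}:2  {4,6}:2  {5,6}:2
  |U|=3: {1,4,5}:3  {1,4,6}:3  {2,3,6}:1  {3,4,6}:3  {3,5,6}:3  {4,5,6}:6
  |U|=4: {0,2,3,6}:1  {1,3,4,6}:6  {1,4,5,6}:12  {2,3,4,6}:4  {2,3,5,6}:4  {3,4,5,6}:12
  |U|=5: {0,2,3,4,6}:5  {0,2,3,5,6}:5  {1,2,3,4,6}:10  {1,3,4,5,6}:30  {2,3,4,5,6}:20
  start at 0(a): 60
  start at 1(o): 30
  start at 5(e): 15
sum over floor = 105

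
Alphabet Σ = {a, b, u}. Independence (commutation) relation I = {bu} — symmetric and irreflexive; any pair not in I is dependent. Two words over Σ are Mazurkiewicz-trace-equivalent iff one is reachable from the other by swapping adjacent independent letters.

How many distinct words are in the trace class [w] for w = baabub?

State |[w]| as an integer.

drop 0:b onto floor
drop 1:a onto {0:b}
drop 2:a onto {1:a}
drop 3:b onto {2:a}
drop 4:u onto {2:a}
drop 5:b onto {3:b}
ground layer = {0:b}
drop-orders for the pieces not yet dropped (sum over which currently-grounded one goes next):
  1 to go: {4} 1  {5} 1
  2 to go: {3,5} 1  {4,5} 2
  3 to go: {3,4,5} 3
  4 to go: {2,3,4,5} 3
  if 0:b drops first: 3 orders

3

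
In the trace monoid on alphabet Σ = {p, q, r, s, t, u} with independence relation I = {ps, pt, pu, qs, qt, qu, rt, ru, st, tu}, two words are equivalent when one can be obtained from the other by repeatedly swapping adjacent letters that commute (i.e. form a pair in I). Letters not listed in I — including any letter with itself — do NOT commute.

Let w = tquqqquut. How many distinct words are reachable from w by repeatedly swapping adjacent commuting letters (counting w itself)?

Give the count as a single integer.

1260

#0=t has no predecessor
#1=q has no predecessor
#2=u has no predecessor
#3=q depends on [1:q]
#4=q depends on [3:q]
#5=q depends on [4:q]
#6=u depends on [2:u]
#7=u depends on [6:u]
#8=t depends on [0:t]
sources: [0:t, 1:q, 2:u]
N(rest) = Σ N(rest − s) over sources s of rest; N(one piece) = 1:
  size 1 → [5]=1  [7]=1  [8]=1
  size 2 → [0,8]=1  [4,5]=1  [5,7]=2  [5,8]=2  [6,7]=1  [7,8]=2
  size 3 → [0,5,8]=3  [0,7,8]=3  [2,6,7]=1  [3,4,5]=1  [4,5,7]=3  [4,5,8]=3  [5,6,7]=3  [5,7,8]=6  [6,7,8]=3
  size 4 → [0,4,5,8]=6  [0,5,7,8]=12  [0,6,7,8]=6  [1,3,4,5]=1  [2,5,6,7]=4  [2,6,7,8]=4  [3,4,5,7]=4  [3,4,5,8]=4  [4,5,6,7]=6  [4,5,7,8]=12  [5,6,7,8]=12
  size 5 → [0,2,6,7,8]=10  [0,3,4,5,8]=10  [0,4,5,7,8]=30  [0,5,6,7,8]=30  [1,3,4,5,7]=5  [1,3,4,5,8]=5  [2,4,5,6,7]=10  [2,5,6,7,8]=20  [3,4,5,6,7]=10  [3,4,5,7,8]=20  [4,5,6,7,8]=30
  size 6 → [0,1,3,4,5,8]=15  [0,2,5,6,7,8]=60  [0,3,4,5,7,8]=60  [0,4,5,6,7,8]=90  [1,3,4,5,6,7]=15  [1,3,4,5,7,8]=30  [2,3,4,5,6,7]=20  [2,4,5,6,7,8]=60  [3,4,5,6,7,8]=60
  size 7 → [0,1,3,4,5,7,8]=105  [0,2,4,5,6,7,8]=210  [0,3,4,5,6,7,8]=210  [1,2,3,4,5,6,7]=35  [1,3,4,5,6,7,8]=105  [2,3,4,5,6,7,8]=140
  first=0(t) contributes 280
  first=1(q) contributes 560
  first=2(u) contributes 420
|[w]| = 1260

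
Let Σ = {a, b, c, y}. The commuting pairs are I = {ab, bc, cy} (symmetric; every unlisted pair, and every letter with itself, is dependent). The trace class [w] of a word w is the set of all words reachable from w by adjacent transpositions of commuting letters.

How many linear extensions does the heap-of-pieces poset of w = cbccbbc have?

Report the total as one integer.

#0=c has no predecessor
#1=b has no predecessor
#2=c depends on [0:c]
#3=c depends on [2:c]
#4=b depends on [1:b]
#5=b depends on [4:b]
#6=c depends on [3:c]
sources: [0:c, 1:b]
N(rest) = Σ N(rest − s) over sources s of rest; N(one piece) = 1:
  size 1 → [5]=1  [6]=1
  size 2 → [3,6]=1  [4,5]=1  [5,6]=2
  size 3 → [1,4,5]=1  [2,3,6]=1  [3,5,6]=3  [4,5,6]=3
  size 4 → [0,2,3,6]=1  [1,4,5,6]=4  [2,3,5,6]=4  [3,4,5,6]=6
  size 5 → [0,2,3,5,6]=5  [1,3,4,5,6]=10  [2,3,4,5,6]=10
  first=0(c) contributes 20
  first=1(b) contributes 15
|[w]| = 35

35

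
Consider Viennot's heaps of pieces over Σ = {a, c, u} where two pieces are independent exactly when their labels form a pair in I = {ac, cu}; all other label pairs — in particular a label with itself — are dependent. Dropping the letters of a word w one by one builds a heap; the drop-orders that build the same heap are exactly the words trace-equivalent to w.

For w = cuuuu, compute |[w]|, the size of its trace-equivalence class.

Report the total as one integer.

5

0(c) covers ∅
1(u) covers ∅
2(u) covers 1:u
3(u) covers 2:u
4(u) covers 3:u
floor of heap: 0:c, 1:u
completions by unplaced set U, small U first (add the entries for U minus each lowest piece of U):
  |U|=1: {0}:1  {4}:1
  |U|=2: {0,4}:2  {3,4}:1
  |U|=3: {0,3,4}:3  {2,3,4}:1
  start at 0(c): 1
  start at 1(u): 4
sum over floor = 5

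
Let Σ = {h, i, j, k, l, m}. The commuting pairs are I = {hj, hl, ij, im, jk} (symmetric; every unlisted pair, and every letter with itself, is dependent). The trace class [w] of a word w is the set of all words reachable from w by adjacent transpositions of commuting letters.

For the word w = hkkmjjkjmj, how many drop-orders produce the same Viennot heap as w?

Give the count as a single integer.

piece 0:h — minimal
piece 1:k rests on {0:h}
piece 2:k rests on {1:k}
piece 3:m rests on {2:k}
piece 4:j rests on {3:m}
piece 5:j rests on {4:j}
piece 6:k rests on {3:m}
piece 7:j rests on {5:j}
piece 8:m rests on {6:k, 7:j}
piece 9:j rests on {8:m}
minimal pieces: {0:h}
ways to finish when only these pieces remain (= sum over removing one remaining piece with nothing left below it):
  1 left: {9}→1
  2 left: {8,9}→1
  3 left: {6,8,9}→1  {7,8,9}→1
  4 left: {5,7,8,9}→1  {6,7,8,9}→2
  5 left: {4,5,7,8,9}→1  {5,6,7,8,9}→3
  6 left: {4,5,6,7,8,9}→4
  7 left: {3,4,5,6,7,8,9}→4
  8 left: {2,3,4,5,6,7,8,9}→4
  placing 0:h first → 4 extensions

4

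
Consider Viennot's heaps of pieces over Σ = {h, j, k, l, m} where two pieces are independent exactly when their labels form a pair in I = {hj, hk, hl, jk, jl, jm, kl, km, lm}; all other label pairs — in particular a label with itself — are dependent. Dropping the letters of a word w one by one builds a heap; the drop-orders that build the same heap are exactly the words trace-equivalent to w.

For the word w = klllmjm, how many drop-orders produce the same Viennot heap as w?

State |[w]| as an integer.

420

0(k) covers ∅
1(l) covers ∅
2(l) covers 1:l
3(l) covers 2:l
4(m) covers ∅
5(j) covers ∅
6(m) covers 4:m
floor of heap: 0:k, 1:l, 4:m, 5:j
completions by unplaced set U, small U first (add the entries for U minus each lowest piece of U):
  |U|=1: {0}:1  {3}:1  {5}:1  {6}:1
  |U|=2: {0,3}:2  {0,5}:2  {0,6}:2  {2,3}:1  {3,5}:2  {3,6}:2  {4,6}:1  {5,6}:2
  |U|=3: {0,2,3}:3  {0,3,5}:6  {0,3,6}:6  {0,4,6}:3  {0,5,6}:6  {1,2,3}:1  {2,3,5}:3  {2,3,6}:3  {3,4,6}:3  {3,5,6}:6  {4,5,6}:3
  |U|=4: {0,1,2,3}:4  {0,2,3,5}:12  {0,2,3,6}:12  {0,3,4,6}:12  {0,3,5,6}:24  {0,4,5,6}:12  {1,2,3,5}:4  {1,2,3,6}:4  {2,3,4,6}:6  {2,3,5,6}:12  {3,4,5,6}:12
  |U|=5: {0,1,2,3,5}:20  {0,1,2,3,6}:20  {0,2,3,4,6}:30  {0,2,3,5,6}:60  {0,3,4,5,6}:60  {1,2,3,4,6}:10  {1,2,3,5,6}:20  {2,3,4,5,6}:30
  start at 0(k): 60
  start at 1(l): 180
  start at 4(m): 120
  start at 5(j): 60
sum over floor = 420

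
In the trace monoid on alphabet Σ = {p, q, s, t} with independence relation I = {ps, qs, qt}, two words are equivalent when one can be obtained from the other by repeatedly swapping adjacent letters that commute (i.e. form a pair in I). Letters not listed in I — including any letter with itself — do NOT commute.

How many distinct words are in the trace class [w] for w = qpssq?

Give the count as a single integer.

10

piece 0:q — minimal
piece 1:p rests on {0:q}
piece 2:s — minimal
piece 3:s rests on {2:s}
piece 4:q rests on {1:p}
minimal pieces: {0:q, 2:s}
ways to finish when only these pieces remain (= sum over removing one remaining piece with nothing left below it):
  1 left: {3}→1  {4}→1
  2 left: {1,4}→1  {2,3}→1  {3,4}→2
  3 left: {0,1,4}→1  {1,3,4}→3  {2,3,4}→3
  placing 0:q first → 6 extensions
  placing 2:s first → 4 extensions
total linear extensions = 10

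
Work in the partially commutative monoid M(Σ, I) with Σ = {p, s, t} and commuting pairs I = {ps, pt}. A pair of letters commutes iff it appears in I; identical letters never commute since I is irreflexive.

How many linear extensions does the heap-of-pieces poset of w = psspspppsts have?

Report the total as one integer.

drop 0:p onto floor
drop 1:s onto floor
drop 2:s onto {1:s}
drop 3:p onto {0:p}
drop 4:s onto {2:s}
drop 5:p onto {3:p}
drop 6:p onto {5:p}
drop 7:p onto {6:p}
drop 8:s onto {4:s}
drop 9:t onto {8:s}
drop 10:s onto {9:t}
ground layer = {0:p, 1:s}
drop-orders for the pieces not yet dropped (sum over which currently-grounded one goes next):
  1 to go: {7} 1  {10} 1
  2 to go: {6,7} 1  {7,10} 2  {9,10} 1
  3 to go: {5,6,7} 1  {6,7,10} 3  {7,9,10} 3  {8,9,10} 1
  4 to go: {3,5,6,7} 1  {4,8,9,10} 1  {5,6,7,10} 4  {6,7,9,10} 6  {7,8,9,10} 4
  5 to go: {0,3,5,6,7} 1  {2,4,8,9,10} 1  {3,5,6,7,10} 5  {4,7,8,9,10} 5  {5,6,7,9,10} 10  {6,7,8,9,10} 10
  6 to go: {0,3,5,6,7,10} 6  {1,2,4,8,9,10} 1  {2,4,7,8,9,10} 6  {3,5,6,7,9,10} 15  {4,6,7,8,9,10} 15  {5,6,7,8,9,10} 20
  7 to go: {0,3,5,6,7,9,10} 21  {1,2,4,7,8,9,10} 7  {2,4,6,7,8,9,10} 21  {3,5,6,7,8,9,10} 35  {4,5,6,7,8,9,10} 35
  8 to go: {0,3,5,6,7,8,9,10} 56  {1,2,4,6,7,8,9,10} 28  {2,4,5,6,7,8,9,10} 56  {3,4,5,6,7,8,9,10} 70
  9 to go: {0,3,4,5,6,7,8,9,10} 126  {1,2,4,5,6,7,8,9,10} 84  {2,3,4,5,6,7,8,9,10} 126
  if 0:p drops first: 210 orders
  if 1:s drops first: 252 orders
heap linearizations: 462

462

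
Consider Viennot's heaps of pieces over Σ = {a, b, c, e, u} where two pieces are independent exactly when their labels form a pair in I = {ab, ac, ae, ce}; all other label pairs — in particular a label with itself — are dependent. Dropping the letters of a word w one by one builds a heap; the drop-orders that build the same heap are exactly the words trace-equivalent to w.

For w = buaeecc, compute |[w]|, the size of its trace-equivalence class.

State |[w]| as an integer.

30

0(b) covers ∅
1(u) covers 0:b
2(a) covers 1:u
3(e) covers 1:u
4(e) covers 3:e
5(c) covers 1:u
6(c) covers 5:c
floor of heap: 0:b
completions by unplaced set U, small U first (add the entries for U minus each lowest piece of U):
  |U|=1: {2}:1  {4}:1  {6}:1
  |U|=2: {2,4}:2  {2,6}:2  {3,4}:1  {4,6}:2  {5,6}:1
  |U|=3: {2,3,4}:3  {2,4,6}:6  {2,5,6}:3  {3,4,6}:3  {4,5,6}:3
  |U|=4: {2,3,4,6}:12  {2,4,5,6}:12  {3,4,5,6}:6
  |U|=5: {2,3,4,5,6}:30
  start at 0(b): 30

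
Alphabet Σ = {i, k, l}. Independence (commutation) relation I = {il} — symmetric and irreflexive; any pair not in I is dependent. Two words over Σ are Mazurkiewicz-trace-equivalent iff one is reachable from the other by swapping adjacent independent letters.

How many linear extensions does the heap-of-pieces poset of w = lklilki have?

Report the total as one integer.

3

#0=l has no predecessor
#1=k depends on [0:l]
#2=l depends on [1:k]
#3=i depends on [1:k]
#4=l depends on [2:l]
#5=k depends on [3:i, 4:l]
#6=i depends on [5:k]
sources: [0:l]
N(rest) = Σ N(rest − s) over sources s of rest; N(one piece) = 1:
  size 1 → [6]=1
  size 2 → [5,6]=1
  size 3 → [3,5,6]=1  [4,5,6]=1
  size 4 → [2,4,5,6]=1  [3,4,5,6]=2
  size 5 → [2,3,4,5,6]=3
  first=0(l) contributes 3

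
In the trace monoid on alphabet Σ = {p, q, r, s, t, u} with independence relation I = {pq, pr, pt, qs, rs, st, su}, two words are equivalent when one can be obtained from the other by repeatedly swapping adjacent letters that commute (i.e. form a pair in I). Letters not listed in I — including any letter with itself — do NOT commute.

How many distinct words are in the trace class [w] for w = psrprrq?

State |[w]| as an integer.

35

#0=p has no predecessor
#1=s depends on [0:p]
#2=r has no predecessor
#3=p depends on [1:s]
#4=r depends on [2:r]
#5=r depends on [4:r]
#6=q depends on [5:r]
sources: [0:p, 2:r]
N(rest) = Σ N(rest − s) over sources s of rest; N(one piece) = 1:
  size 1 → [3]=1  [6]=1
  size 2 → [1,3]=1  [3,6]=2  [5,6]=1
  size 3 → [0,1,3]=1  [1,3,6]=3  [3,5,6]=3  [4,5,6]=1
  size 4 → [0,1,3,6]=4  [1,3,5,6]=6  [2,4,5,6]=1  [3,4,5,6]=4
  size 5 → [0,1,3,5,6]=10  [1,3,4,5,6]=10  [2,3,4,5,6]=5
  first=0(p) contributes 15
  first=2(r) contributes 20
|[w]| = 35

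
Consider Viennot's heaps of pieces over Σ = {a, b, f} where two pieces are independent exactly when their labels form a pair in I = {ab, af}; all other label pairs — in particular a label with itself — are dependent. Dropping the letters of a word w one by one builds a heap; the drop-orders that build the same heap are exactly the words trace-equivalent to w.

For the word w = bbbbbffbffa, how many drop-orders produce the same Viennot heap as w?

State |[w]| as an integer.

11

0(b) covers ∅
1(b) covers 0:b
2(b) covers 1:b
3(b) covers 2:b
4(b) covers 3:b
5(f) covers 4:b
6(f) covers 5:f
7(b) covers 6:f
8(f) covers 7:b
9(f) covers 8:f
10(a) covers ∅
floor of heap: 0:b, 10:a
completions by unplaced set U, small U first (add the entries for U minus each lowest piece of U):
  |U|=1: {9}:1  {10}:1
  |U|=2: {8,9}:1  {9,10}:2
  |U|=3: {7,8,9}:1  {8,9,10}:3
  |U|=4: {6,7,8,9}:1  {7,8,9,10}:4
  |U|=5: {5,6,7,8,9}:1  {6,7,8,9,10}:5
  |U|=6: {4,5,6,7,8,9}:1  {5,6,7,8,9,10}:6
  |U|=7: {3,4,5,6,7,8,9}:1  {4,5,6,7,8,9,10}:7
  |U|=8: {2,3,4,5,6,7,8,9}:1  {3,4,5,6,7,8,9,10}:8
  |U|=9: {1,2,3,4,5,6,7,8,9}:1  {2,3,4,5,6,7,8,9,10}:9
  start at 0(b): 10
  start at 10(a): 1
sum over floor = 11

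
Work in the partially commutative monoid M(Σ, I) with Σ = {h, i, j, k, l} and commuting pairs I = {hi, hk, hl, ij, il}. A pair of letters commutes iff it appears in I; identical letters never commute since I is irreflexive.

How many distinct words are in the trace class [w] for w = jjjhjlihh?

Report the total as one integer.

drop 0:j onto floor
drop 1:j onto {0:j}
drop 2:j onto {1:j}
drop 3:h onto {2:j}
drop 4:j onto {3:h}
drop 5:l onto {4:j}
drop 6:i onto floor
drop 7:h onto {4:j}
drop 8:h onto {7:h}
ground layer = {0:j, 6:i}
drop-orders for the pieces not yet dropped (sum over which currently-grounded one goes next):
  1 to go: {5} 1  {6} 1  {8} 1
  2 to go: {5,6} 2  {5,8} 2  {6,8} 2  {7,8} 1
  3 to go: {5,6,8} 6  {5,7,8} 3  {6,7,8} 3
  4 to go: {4,5,7,8} 3  {5,6,7,8} 12
  5 to go: {3,4,5,7,8} 3  {4,5,6,7,8} 15
  6 to go: {2,3,4,5,7,8} 3  {3,4,5,6,7,8} 18
  7 to go: {1,2,3,4,5,7,8} 3  {2,3,4,5,6,7,8} 21
  if 0:j drops first: 24 orders
  if 6:i drops first: 3 orders
heap linearizations: 27

27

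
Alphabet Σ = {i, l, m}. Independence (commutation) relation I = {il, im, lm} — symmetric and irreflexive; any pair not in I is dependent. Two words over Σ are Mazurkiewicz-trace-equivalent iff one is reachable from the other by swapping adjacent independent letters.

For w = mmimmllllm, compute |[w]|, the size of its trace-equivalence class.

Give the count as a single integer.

1260

#0=m has no predecessor
#1=m depends on [0:m]
#2=i has no predecessor
#3=m depends on [1:m]
#4=m depends on [3:m]
#5=l has no predecessor
#6=l depends on [5:l]
#7=l depends on [6:l]
#8=l depends on [7:l]
#9=m depends on [4:m]
sources: [0:m, 2:i, 5:l]
N(rest) = Σ N(rest − s) over sources s of rest; N(one piece) = 1:
  size 1 → [2]=1  [8]=1  [9]=1
  size 2 → [2,8]=2  [2,9]=2  [4,9]=1  [7,8]=1  [8,9]=2
  size 3 → [2,4,9]=3  [2,7,8]=3  [2,8,9]=6  [3,4,9]=1  [4,8,9]=3  [6,7,8]=1  [7,8,9]=3
  size 4 → [1,3,4,9]=1  [2,3,4,9]=4  [2,4,8,9]=12  [2,6,7,8]=4  [2,7,8,9]=12  [3,4,8,9]=4  [4,7,8,9]=6  [5,6,7,8]=1  [6,7,8,9]=4
  size 5 → [0,1,3,4,9]=1  [1,2,3,4,9]=5  [1,3,4,8,9]=5  [2,3,4,8,9]=20  [2,4,7,8,9]=30  [2,5,6,7,8]=5  [2,6,7,8,9]=20  [3,4,7,8,9]=10  [4,6,7,8,9]=10  [5,6,7,8,9]=5
  size 6 → [0,1,2,3,4,9]=6  [0,1,3,4,8,9]=6  [1,2,3,4,8,9]=30  [1,3,4,7,8,9]=15  [2,3,4,7,8,9]=60  [2,4,6,7,8,9]=60  [2,5,6,7,8,9]=30  [3,4,6,7,8,9]=20  [4,5,6,7,8,9]=15
  size 7 → [0,1,2,3,4,8,9]=42  [0,1,3,4,7,8,9]=21  [1,2,3,4,7,8,9]=105  [1,3,4,6,7,8,9]=35  [2,3,4,6,7,8,9]=140  [2,4,5,6,7,8,9]=105  [3,4,5,6,7,8,9]=35
  size 8 → [0,1,2,3,4,7,8,9]=168  [0,1,3,4,6,7,8,9]=56  [1,2,3,4,6,7,8,9]=280  [1,3,4,5,6,7,8,9]=70  [2,3,4,5,6,7,8,9]=280
  first=0(m) contributes 630
  first=2(i) contributes 126
  first=5(l) contributes 504
|[w]| = 1260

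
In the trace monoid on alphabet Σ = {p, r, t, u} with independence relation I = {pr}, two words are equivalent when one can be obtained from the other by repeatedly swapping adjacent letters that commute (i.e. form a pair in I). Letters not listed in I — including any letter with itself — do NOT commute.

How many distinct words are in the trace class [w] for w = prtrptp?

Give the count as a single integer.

piece 0:p — minimal
piece 1:r — minimal
piece 2:t rests on {0:p, 1:r}
piece 3:r rests on {2:t}
piece 4:p rests on {2:t}
piece 5:t rests on {3:r, 4:p}
piece 6:p rests on {5:t}
minimal pieces: {0:p, 1:r}
ways to finish when only these pieces remain (= sum over removing one remaining piece with nothing left below it):
  1 left: {6}→1
  2 left: {5,6}→1
  3 left: {3,5,6}→1  {4,5,6}→1
  4 left: {3,4,5,6}→2
  5 left: {2,3,4,5,6}→2
  placing 0:p first → 2 extensions
  placing 1:r first → 2 extensions
total linear extensions = 4

4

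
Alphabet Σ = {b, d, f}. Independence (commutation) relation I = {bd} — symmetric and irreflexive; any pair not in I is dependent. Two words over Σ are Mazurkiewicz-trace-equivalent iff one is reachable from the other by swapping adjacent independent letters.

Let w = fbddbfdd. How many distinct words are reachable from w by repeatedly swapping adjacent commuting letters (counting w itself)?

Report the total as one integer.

drop 0:f onto floor
drop 1:b onto {0:f}
drop 2:d onto {0:f}
drop 3:d onto {2:d}
drop 4:b onto {1:b}
drop 5:f onto {3:d, 4:b}
drop 6:d onto {5:f}
drop 7:d onto {6:d}
ground layer = {0:f}
drop-orders for the pieces not yet dropped (sum over which currently-grounded one goes next):
  1 to go: {7} 1
  2 to go: {6,7} 1
  3 to go: {5,6,7} 1
  4 to go: {3,5,6,7} 1  {4,5,6,7} 1
  5 to go: {1,4,5,6,7} 1  {2,3,5,6,7} 1  {3,4,5,6,7} 2
  6 to go: {1,3,4,5,6,7} 3  {2,3,4,5,6,7} 3
  if 0:f drops first: 6 orders

6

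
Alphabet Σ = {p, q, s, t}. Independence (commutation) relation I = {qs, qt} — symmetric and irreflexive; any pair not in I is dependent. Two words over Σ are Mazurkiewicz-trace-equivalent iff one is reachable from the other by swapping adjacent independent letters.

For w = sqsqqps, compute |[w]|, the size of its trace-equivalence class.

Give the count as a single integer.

10

drop 0:s onto floor
drop 1:q onto floor
drop 2:s onto {0:s}
drop 3:q onto {1:q}
drop 4:q onto {3:q}
drop 5:p onto {2:s, 4:q}
drop 6:s onto {5:p}
ground layer = {0:s, 1:q}
drop-orders for the pieces not yet dropped (sum over which currently-grounded one goes next):
  1 to go: {6} 1
  2 to go: {5,6} 1
  3 to go: {2,5,6} 1  {4,5,6} 1
  4 to go: {0,2,5,6} 1  {2,4,5,6} 2  {3,4,5,6} 1
  5 to go: {0,2,4,5,6} 3  {1,3,4,5,6} 1  {2,3,4,5,6} 3
  if 0:s drops first: 4 orders
  if 1:q drops first: 6 orders
heap linearizations: 10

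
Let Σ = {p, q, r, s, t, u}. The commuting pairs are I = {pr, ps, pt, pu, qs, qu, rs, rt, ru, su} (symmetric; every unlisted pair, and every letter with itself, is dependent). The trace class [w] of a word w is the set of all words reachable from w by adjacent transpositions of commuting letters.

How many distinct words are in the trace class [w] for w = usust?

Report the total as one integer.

drop 0:u onto floor
drop 1:s onto floor
drop 2:u onto {0:u}
drop 3:s onto {1:s}
drop 4:t onto {2:u, 3:s}
ground layer = {0:u, 1:s}
drop-orders for the pieces not yet dropped (sum over which currently-grounded one goes next):
  1 to go: {4} 1
  2 to go: {2,4} 1  {3,4} 1
  3 to go: {0,2,4} 1  {1,3,4} 1  {2,3,4} 2
  if 0:u drops first: 3 orders
  if 1:s drops first: 3 orders
heap linearizations: 6

6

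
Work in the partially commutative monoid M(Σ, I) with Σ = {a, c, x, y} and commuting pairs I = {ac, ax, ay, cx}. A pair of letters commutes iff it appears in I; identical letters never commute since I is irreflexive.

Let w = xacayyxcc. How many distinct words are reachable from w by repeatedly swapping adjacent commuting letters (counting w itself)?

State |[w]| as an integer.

216

drop 0:x onto floor
drop 1:a onto floor
drop 2:c onto floor
drop 3:a onto {1:a}
drop 4:y onto {0:x, 2:c}
drop 5:y onto {4:y}
drop 6:x onto {5:y}
drop 7:c onto {5:y}
drop 8:c onto {7:c}
ground layer = {0:x, 1:a, 2:c}
drop-orders for the pieces not yet dropped (sum over which currently-grounded one goes next):
  1 to go: {3} 1  {6} 1  {8} 1
  2 to go: {1,3} 1  {3,6} 2  {3,8} 2  {6,8} 2  {7,8} 1
  3 to go: {1,3,6} 3  {1,3,8} 3  {3,6,8} 6  {3,7,8} 3  {6,7,8} 3
  4 to go: {1,3,6,8} 12  {1,3,7,8} 6  {3,6,7,8} 12  {5,6,7,8} 3
  5 to go: {1,3,6,7,8} 30  {3,5,6,7,8} 15  {4,5,6,7,8} 3
  6 to go: {0,4,5,6,7,8} 3  {1,3,5,6,7,8} 45  {2,4,5,6,7,8} 3  {3,4,5,6,7,8} 18
  7 to go: {0,2,4,5,6,7,8} 6  {0,3,4,5,6,7,8} 21  {1,3,4,5,6,7,8} 63  {2,3,4,5,6,7,8} 21
  if 0:x drops first: 84 orders
  if 1:a drops first: 48 orders
  if 2:c drops first: 84 orders
heap linearizations: 216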